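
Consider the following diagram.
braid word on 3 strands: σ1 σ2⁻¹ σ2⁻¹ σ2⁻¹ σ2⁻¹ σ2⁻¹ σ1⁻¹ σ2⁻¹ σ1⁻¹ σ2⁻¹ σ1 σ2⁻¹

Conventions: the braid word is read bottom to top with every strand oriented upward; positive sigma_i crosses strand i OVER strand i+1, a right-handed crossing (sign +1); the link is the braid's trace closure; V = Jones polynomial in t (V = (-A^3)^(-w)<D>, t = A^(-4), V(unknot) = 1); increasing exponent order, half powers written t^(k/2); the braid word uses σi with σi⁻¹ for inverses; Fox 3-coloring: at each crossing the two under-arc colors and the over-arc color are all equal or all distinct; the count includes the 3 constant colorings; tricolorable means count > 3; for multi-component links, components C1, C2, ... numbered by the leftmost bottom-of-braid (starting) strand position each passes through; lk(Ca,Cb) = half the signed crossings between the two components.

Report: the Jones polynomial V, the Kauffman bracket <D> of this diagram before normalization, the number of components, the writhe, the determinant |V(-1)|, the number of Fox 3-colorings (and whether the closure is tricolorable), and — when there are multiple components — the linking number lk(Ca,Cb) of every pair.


Jones polynomial: V(t) = -t^-12 + 2t^-11 - 3t^-10 + 4t^-9 - 5t^-8 + 4t^-7 - 3t^-6 + 3t^-5 - t^-4 + t^-3
<D> = A^-12 - A^-8 + 3A^-4 - 3 + 4A^4 - 5A^8 + 4A^12 - 3A^16 + 2A^20 - A^24; writhe -8
components 1, writhe -8 (12 crossings)
3-colorings: 9 of 3^12, det 27 — tricolorable
note: w = -8 shifts under R1 moves; the (-A^3)^(8) factor cancels that in V


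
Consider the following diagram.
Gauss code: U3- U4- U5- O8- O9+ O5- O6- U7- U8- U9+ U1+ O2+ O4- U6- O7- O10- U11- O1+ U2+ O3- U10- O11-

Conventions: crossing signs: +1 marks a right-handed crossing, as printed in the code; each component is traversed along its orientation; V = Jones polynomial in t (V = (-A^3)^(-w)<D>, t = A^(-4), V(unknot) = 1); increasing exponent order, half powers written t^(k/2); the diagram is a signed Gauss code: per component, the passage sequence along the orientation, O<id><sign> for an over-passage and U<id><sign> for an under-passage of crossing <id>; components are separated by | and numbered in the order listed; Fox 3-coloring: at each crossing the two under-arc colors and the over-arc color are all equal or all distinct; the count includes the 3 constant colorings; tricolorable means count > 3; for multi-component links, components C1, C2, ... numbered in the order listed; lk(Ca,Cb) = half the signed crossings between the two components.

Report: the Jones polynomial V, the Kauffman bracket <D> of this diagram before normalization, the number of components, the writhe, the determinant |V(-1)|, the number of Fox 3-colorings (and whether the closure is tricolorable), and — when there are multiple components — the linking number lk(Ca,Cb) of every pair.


V = t^-7 - 2t^-6 + 2t^-5 - 3t^-4 + 3t^-3 - 2t^-2 + 2t^-1
<D> = -2A^-11 + 2A^-7 - 3A^-3 + 3A - 2A^5 + 2A^9 - A^13 (w = -5)
1 component over 11 crossings, w = -5
9 Fox colorings among 3^11, |V(-1)| = 15: tricolorable
why: w = -5 shifts under R1 moves; the (-A^3)^(5) factor cancels that in V


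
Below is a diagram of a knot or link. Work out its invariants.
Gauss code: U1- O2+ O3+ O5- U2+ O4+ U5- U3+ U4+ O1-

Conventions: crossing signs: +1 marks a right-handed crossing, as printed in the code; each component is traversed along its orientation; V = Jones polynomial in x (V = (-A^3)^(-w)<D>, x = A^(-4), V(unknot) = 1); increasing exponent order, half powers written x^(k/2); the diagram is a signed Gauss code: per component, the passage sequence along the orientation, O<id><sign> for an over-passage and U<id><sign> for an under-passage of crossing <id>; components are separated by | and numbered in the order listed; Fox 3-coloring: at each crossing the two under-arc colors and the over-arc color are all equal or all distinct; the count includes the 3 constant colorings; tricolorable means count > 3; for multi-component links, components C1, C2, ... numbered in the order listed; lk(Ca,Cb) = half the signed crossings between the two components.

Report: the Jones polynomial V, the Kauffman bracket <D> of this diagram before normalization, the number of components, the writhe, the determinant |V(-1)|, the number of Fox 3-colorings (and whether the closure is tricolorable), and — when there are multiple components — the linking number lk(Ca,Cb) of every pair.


V = 1
<D> = -A^3 (w = +1)
1 component over 5 crossings, w = +1
3 Fox colorings among 3^5, |V(-1)| = 1: not tricolorable
why: w = +1 shifts under R1 moves; the (-A^3)^(-1) factor cancels that in V


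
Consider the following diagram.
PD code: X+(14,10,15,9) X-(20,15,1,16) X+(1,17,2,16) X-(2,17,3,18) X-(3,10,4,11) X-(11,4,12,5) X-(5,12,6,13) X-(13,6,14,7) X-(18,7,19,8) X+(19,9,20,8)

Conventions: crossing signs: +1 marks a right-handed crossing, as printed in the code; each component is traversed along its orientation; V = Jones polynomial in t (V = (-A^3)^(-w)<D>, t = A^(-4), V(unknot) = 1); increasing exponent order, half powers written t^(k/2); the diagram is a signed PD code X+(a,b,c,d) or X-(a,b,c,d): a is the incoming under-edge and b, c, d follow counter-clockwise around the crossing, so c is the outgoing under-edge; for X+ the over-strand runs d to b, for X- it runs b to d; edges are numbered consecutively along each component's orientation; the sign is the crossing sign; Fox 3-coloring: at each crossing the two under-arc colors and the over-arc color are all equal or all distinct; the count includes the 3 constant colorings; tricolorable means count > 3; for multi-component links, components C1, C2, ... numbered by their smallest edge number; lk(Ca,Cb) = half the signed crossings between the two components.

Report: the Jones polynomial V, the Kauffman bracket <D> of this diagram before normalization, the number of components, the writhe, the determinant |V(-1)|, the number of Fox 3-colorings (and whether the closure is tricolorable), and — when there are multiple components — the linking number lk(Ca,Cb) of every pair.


V(t) = -t^-4 + t^-3 + t^-1
bracket: A^-8 + 1 - A^4, w = -4
1 component, writhe -4, over 10 crossings
det 3, colorings 9 of 3^10 — tricolorable
observation: w = -4 (over 10 crossings) is diagram-only; (-A^3)^(4) removes it from V


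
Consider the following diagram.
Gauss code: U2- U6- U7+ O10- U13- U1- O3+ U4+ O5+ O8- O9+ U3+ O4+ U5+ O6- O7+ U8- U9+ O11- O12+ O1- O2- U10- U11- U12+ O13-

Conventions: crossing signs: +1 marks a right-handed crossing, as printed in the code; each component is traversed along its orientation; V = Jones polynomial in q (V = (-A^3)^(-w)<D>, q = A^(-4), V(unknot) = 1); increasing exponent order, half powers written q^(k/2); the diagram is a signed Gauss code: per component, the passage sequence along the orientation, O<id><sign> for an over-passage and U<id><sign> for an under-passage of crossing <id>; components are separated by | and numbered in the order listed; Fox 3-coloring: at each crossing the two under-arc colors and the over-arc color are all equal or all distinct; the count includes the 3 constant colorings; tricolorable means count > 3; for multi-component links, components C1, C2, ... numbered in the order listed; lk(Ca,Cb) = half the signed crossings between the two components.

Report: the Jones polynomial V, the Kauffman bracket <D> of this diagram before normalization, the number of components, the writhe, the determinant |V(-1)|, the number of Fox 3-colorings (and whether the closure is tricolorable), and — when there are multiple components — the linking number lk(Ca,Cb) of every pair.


V = -q^-3 + q^-2 - q^-1 + 3 - q + q^2 - q^3
<D> = A^-15 - A^-11 + A^-7 - 3A^-3 + A - A^5 + A^9 (w = -1)
1 component over 13 crossings, w = -1
27 Fox colorings among 3^13, |V(-1)| = 9: tricolorable
why: |V(-1)| = 9: so tricolorable, since 3 divides 9


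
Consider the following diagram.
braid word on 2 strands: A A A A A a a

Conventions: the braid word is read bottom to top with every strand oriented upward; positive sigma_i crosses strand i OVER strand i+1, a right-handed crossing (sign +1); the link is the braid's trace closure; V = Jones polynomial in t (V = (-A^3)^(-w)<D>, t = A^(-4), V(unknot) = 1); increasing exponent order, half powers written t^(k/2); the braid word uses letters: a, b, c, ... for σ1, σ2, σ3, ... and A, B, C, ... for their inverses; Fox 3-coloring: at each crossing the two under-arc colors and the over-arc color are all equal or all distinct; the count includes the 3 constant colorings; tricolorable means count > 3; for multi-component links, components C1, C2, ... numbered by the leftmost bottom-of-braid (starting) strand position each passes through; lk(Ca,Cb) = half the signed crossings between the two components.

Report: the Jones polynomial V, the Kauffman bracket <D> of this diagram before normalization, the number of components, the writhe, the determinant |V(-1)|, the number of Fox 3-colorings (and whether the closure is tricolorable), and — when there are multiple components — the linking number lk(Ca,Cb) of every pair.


V = -t^-4 + t^-3 + t^-1
<D> = -A^-5 - A^3 + A^7 (w = -3)
1 component over 7 crossings, w = -3
9 Fox colorings among 3^7, |V(-1)| = 3: tricolorable
why: w = -3 (over 7 crossings) is diagram-only; (-A^3)^(3) removes it from V


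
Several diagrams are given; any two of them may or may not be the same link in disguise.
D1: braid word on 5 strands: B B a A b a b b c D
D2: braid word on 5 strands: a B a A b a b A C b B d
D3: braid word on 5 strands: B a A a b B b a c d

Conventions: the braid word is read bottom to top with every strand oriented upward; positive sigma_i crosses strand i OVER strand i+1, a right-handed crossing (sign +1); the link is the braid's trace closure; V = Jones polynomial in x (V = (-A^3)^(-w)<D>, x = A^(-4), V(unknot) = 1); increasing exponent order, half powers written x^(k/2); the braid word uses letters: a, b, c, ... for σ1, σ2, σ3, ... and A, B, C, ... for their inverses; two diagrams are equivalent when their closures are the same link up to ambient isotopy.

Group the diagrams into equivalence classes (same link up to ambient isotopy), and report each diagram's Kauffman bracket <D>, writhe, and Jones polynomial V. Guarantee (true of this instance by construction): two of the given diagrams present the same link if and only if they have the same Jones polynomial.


equivalence classes: {D1, D2, D3}
D1 (bracket A^6; 10 crossings at w = +2): V = 1
D2 (bracket A^6; 12 crossings at w = +2): V = 1
D3 (bracket A^12; 10 crossings at w = +4): V = 1
key observation: one V(x) for all 3 diagrams — one class (guaranteed)


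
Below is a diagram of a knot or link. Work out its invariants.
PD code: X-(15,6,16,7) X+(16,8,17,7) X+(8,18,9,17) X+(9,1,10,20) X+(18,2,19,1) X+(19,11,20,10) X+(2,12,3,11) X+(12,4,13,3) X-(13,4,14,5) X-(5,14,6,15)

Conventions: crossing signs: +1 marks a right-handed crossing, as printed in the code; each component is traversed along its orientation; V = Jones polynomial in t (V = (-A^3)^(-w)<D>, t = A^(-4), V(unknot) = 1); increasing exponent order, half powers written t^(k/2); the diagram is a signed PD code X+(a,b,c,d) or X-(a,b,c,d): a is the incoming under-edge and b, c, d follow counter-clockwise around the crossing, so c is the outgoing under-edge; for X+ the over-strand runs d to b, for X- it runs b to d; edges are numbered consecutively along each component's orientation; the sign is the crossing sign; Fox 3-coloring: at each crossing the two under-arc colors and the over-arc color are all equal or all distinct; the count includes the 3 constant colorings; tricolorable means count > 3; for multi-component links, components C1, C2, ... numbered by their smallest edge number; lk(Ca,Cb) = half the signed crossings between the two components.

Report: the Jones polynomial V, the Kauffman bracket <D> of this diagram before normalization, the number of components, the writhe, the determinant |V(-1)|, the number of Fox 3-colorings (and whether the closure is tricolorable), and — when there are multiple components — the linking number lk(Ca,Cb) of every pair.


V(t) = t + t^3 - t^4
bracket: -A^-4 + 1 + A^8, w = +4
1 component, writhe +4, over 10 crossings
det 3, colorings 9 of 3^10 — tricolorable
observation: w = +4 shifts under R1 moves; the (-A^3)^(-4) factor cancels that in V


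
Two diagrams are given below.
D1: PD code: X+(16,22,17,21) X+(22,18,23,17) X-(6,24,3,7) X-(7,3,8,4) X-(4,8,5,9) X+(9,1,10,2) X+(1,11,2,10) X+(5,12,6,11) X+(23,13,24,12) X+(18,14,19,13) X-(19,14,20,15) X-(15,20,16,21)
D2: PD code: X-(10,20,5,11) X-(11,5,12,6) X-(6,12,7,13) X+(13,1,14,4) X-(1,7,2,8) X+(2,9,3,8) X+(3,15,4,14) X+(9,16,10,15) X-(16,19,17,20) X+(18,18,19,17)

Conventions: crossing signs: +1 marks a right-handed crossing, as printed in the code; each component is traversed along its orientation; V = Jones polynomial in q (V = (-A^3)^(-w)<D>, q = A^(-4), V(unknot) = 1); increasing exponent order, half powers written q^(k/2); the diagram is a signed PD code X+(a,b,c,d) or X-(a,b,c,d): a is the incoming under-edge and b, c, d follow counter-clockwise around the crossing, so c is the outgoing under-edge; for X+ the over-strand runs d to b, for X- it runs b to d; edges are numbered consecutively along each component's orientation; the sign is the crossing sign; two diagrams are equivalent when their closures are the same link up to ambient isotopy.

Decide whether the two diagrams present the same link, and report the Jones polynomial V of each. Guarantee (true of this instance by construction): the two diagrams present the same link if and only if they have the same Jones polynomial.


equivalent: yes
V(D1) = q^-2 + 2 + q^2  (w +2, c 12, <D> = A^-2 + 2A^6 + A^14)
V(D2) = q^-2 + 2 + q^2  (w 0, c 10, <D> = A^-8 + 2 + A^8)
why: all 2 diagrams share one V(q), hence one class


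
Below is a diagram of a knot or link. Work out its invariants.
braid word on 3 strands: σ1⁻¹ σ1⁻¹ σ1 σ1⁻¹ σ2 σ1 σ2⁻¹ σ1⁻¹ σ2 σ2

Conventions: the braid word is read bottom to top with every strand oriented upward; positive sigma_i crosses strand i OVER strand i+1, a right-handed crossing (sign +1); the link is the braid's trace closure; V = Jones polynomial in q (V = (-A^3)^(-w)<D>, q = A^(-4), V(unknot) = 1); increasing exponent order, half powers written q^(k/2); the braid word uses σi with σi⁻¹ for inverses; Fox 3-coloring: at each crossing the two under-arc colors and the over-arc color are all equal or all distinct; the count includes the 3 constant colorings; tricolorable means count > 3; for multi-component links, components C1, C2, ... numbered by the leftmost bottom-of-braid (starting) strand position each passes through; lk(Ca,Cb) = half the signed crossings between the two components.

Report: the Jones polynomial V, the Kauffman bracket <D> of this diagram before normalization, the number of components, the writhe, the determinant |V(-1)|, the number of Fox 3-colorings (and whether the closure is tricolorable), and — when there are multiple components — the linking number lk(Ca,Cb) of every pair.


V = -q^-3 + q^-2 - q^-1 + 3 - q + q^2 - q^3
<D> = -A^-12 + A^-8 - A^-4 + 3 - A^4 + A^8 - A^12 (w = 0)
1 component over 10 crossings, w = 0
27 Fox colorings among 3^10, |V(-1)| = 9: tricolorable
why: the span of V is 6, forcing >= 6 crossings in any diagram


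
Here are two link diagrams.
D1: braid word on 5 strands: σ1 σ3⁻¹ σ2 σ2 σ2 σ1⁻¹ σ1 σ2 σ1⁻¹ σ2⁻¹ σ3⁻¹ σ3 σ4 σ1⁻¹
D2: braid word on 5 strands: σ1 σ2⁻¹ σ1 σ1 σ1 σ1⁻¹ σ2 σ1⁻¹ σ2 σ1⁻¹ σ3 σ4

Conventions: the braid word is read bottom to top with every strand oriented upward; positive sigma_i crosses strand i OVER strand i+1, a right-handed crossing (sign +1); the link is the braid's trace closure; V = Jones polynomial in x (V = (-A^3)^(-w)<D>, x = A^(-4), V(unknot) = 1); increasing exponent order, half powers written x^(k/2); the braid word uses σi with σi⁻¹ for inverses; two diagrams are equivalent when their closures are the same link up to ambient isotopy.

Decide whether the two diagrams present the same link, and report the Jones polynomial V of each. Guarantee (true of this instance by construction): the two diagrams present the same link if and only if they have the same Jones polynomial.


same link: no
V(D1) = x + x^3 - x^4  [14 crossings, <D> = -A^-10 + A^-6 + A^2, w = +2]
V(D2) = 1  [12 crossings, <D> = A^12, w = +4]
insight: 2 classes among 2 diagrams; unequal V(x) rules out equality


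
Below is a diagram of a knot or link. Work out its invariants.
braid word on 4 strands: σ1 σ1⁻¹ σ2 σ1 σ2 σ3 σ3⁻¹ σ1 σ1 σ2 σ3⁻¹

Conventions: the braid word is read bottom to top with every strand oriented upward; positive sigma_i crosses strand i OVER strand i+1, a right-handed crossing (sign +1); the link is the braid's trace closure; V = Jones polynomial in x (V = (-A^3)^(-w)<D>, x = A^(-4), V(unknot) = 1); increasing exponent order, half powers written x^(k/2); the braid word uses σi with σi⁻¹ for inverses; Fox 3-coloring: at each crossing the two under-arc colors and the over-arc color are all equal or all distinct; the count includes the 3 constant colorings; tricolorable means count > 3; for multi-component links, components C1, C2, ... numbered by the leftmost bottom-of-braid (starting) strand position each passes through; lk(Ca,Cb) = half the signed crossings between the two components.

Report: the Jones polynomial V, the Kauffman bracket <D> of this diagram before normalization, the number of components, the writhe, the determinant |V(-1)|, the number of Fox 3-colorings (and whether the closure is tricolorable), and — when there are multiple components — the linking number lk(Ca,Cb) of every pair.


V = x^2 + x^4 - x^5 + x^6 - x^7
<D> = A^-13 - A^-9 + A^-5 - A^-1 - A^7 (w = +5)
1 component over 11 crossings, w = +5
3 Fox colorings among 3^11, |V(-1)| = 5: not tricolorable
why: inverse pairs cancel, leaving σ2 σ1 σ2 σ1 σ1 σ2 σ3⁻¹


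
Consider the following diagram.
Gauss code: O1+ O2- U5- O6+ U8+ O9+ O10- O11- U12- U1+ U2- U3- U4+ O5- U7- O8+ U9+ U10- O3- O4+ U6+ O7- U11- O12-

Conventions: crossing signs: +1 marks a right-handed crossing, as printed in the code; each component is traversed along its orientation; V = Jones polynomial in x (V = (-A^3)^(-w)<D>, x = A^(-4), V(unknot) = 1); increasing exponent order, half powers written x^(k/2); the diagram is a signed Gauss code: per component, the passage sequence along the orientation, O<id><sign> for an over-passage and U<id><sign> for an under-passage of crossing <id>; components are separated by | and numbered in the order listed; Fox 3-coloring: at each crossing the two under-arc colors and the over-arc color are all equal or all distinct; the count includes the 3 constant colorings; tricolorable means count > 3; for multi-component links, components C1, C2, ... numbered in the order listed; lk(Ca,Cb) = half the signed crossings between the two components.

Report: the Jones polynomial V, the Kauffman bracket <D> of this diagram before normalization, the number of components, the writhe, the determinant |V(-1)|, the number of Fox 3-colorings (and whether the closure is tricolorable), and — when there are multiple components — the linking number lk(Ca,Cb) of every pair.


Jones polynomial: V(x) = x^-5 - 2x^-4 + 2x^-3 - 2x^-2 + 2x^-1 - 1 + x
<D> = A^-10 - A^-6 + 2A^-2 - 2A^2 + 2A^6 - 2A^10 + A^14; writhe -2
components 1, writhe -2 (12 crossings)
3-colorings: 3 of 3^12, det 11 — not tricolorable
note: w = -2 shifts under R1 moves; the (-A^3)^(2) factor cancels that in V


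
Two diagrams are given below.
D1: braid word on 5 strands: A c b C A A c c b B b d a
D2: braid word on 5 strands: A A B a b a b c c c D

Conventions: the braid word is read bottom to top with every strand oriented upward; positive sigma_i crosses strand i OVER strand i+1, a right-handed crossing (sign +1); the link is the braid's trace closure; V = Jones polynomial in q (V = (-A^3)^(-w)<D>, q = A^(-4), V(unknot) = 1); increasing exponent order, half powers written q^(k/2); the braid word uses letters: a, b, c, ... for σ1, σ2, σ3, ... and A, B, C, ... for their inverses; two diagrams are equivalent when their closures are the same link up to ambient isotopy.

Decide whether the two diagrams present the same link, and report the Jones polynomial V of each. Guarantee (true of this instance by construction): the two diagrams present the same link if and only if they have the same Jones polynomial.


equivalent: no
V(D1) = -q^(-3/2) - 2q^(1/2) + q^(3/2) - q^(5/2) + q^(7/2)  (w +3, c 13, <D> = -A^-5 + A^-1 - A^3 + 2A^7 + A^15)
V(D2) = -q^(3/2) - 2q^(7/2) + q^(9/2) - q^(11/2) + q^(13/2)  [11 crossings, <D> = -A^-17 + A^-13 - A^-9 + 2A^-5 + A^3, w = +3]
key observation: 2 values of V(q) split the 2 diagrams


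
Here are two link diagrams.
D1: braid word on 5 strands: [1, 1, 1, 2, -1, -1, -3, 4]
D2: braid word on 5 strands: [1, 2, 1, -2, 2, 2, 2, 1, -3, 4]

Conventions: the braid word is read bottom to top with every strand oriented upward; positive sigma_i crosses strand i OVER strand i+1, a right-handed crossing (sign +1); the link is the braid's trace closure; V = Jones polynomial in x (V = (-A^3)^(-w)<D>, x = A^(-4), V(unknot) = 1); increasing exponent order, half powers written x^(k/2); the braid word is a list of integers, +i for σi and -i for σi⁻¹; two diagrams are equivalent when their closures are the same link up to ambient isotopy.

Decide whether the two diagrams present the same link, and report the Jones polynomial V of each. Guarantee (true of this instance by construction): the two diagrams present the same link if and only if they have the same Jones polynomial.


equivalent: no
V(D1) = 1  (w +2, c 8, <D> = A^6)
V(D2) = x^2 + x^4 - x^5 + x^6 - x^7  (w +6, c 10, <D> = -A^-10 + A^-6 - A^-2 + A^2 + A^10)
why: 2 classes among 2 diagrams; unequal V(x) rules out equality


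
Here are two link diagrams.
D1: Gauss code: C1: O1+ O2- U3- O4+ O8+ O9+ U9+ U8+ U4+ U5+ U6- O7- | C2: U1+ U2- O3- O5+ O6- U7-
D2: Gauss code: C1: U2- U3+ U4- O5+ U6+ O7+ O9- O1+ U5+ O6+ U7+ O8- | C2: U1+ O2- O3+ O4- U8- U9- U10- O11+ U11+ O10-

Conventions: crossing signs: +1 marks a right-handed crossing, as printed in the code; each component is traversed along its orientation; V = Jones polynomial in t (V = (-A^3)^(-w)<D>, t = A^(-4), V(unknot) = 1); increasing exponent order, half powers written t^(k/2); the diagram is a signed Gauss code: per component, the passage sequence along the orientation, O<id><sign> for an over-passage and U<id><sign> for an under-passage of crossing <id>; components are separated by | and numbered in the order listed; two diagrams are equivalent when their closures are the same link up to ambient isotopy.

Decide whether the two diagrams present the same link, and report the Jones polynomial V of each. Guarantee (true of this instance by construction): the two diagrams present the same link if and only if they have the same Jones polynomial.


equivalent: no
D1 (bracket A^5 + A^13; 9 crossings at w = +1): V = -t^(-5/2) - t^(-1/2)
V(D2) = -t^(-3/2) - 2t^(1/2) + t^(3/2) - t^(5/2) + t^(7/2)  [11 crossings, <D> = -A^-11 + A^-7 - A^-3 + 2A + A^9, w = +1]
observation: comparing 2 Jones polynomials yields 2 groups


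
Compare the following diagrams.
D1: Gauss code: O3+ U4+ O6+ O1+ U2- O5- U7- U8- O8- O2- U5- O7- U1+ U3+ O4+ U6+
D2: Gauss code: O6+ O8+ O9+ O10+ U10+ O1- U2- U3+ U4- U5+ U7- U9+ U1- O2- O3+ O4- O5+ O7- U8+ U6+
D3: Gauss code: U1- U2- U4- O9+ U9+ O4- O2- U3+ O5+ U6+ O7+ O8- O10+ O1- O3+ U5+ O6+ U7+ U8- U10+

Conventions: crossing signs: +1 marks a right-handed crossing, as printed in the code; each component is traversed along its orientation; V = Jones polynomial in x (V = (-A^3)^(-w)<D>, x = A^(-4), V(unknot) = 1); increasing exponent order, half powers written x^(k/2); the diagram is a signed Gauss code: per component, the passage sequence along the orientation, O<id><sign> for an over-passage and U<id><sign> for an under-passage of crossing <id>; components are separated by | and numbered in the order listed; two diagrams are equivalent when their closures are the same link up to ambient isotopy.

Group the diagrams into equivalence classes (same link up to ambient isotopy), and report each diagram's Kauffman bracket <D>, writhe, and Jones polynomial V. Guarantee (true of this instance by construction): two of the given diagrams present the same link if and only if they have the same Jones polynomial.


grouping into links: {D1} | {D2} | {D3}
V(D1) = -x^-3 + x^-2 - x^-1 + 3 - x + x^2 - x^3  (w 0, c 8, <D> = -A^-12 + A^-8 - A^-4 + 3 - A^4 + A^8 - A^12)
V(D2) = 1  (w +2, c 10, <D> = A^6)
D3 (bracket -A^-10 + A^-6 + A^2; 10 crossings at w = +2): V = x + x^3 - x^4
why: 3 values of V(x) split the 3 diagrams


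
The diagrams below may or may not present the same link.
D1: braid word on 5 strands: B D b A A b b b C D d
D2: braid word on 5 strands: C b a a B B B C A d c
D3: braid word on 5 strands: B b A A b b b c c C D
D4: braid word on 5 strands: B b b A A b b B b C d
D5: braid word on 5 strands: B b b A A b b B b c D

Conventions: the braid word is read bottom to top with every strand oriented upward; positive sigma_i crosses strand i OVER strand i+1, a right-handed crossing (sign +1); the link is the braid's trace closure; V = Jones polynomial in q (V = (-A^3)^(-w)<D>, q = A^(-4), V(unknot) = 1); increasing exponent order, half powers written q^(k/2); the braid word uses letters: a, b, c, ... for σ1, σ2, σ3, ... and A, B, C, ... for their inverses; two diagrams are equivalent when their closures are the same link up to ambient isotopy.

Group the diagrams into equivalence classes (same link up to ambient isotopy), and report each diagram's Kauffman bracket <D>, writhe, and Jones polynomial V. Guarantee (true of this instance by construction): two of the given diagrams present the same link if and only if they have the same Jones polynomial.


classes: {D1, D3, D4, D5} | {D2}
V(D1) = -q^(-3/2) - 2q^(1/2) + q^(3/2) - q^(5/2) + q^(7/2)  [11 crossings, <D> = -A^-17 + A^-13 - A^-9 + 2A^-5 + A^3, w = -1]
V(D2) = q^(-7/2) - 2q^(-5/2) + q^(-3/2) - 2q^(-1/2) + q^(1/2) - q^(3/2)  [11 crossings, <D> = A^-9 - A^-5 + 2A^-1 - A^3 + 2A^7 - A^11, w = -1]
V(D3) = -q^(-3/2) - 2q^(1/2) + q^(3/2) - q^(5/2) + q^(7/2)  (w +1, c 11, <D> = -A^-11 + A^-7 - A^-3 + 2A + A^9)
V(D4) = -q^(-3/2) - 2q^(1/2) + q^(3/2) - q^(5/2) + q^(7/2)  (w +1, c 11, <D> = -A^-11 + A^-7 - A^-3 + 2A + A^9)
V(D5) = -q^(-3/2) - 2q^(1/2) + q^(3/2) - q^(5/2) + q^(7/2)  [11 crossings, <D> = -A^-11 + A^-7 - A^-3 + 2A + A^9, w = +1]
insight: comparing 5 Jones polynomials yields 2 groups


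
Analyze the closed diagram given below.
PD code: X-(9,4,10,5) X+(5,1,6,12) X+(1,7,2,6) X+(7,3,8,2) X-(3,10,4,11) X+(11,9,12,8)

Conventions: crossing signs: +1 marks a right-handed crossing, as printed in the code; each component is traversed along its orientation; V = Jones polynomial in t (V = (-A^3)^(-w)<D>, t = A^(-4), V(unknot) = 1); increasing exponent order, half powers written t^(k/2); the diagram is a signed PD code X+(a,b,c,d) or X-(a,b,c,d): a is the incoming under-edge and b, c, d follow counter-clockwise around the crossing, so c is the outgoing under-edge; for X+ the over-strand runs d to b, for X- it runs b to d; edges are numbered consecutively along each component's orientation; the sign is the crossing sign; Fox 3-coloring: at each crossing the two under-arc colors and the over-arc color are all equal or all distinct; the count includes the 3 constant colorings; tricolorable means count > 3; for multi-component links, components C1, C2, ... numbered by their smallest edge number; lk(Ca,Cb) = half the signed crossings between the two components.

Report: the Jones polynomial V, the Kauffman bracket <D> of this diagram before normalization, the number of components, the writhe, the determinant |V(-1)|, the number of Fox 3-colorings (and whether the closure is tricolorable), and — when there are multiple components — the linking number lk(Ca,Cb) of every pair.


V = t^-1 - 1 + 2t - 2t^2 + 2t^3 - 2t^4 + t^5
<D> = A^-14 - 2A^-10 + 2A^-6 - 2A^-2 + 2A^2 - A^6 + A^10 (w = +2)
1 component over 6 crossings, w = +2
3 Fox colorings among 3^6, |V(-1)| = 11: not tricolorable
why: V spans 6 powers of t: at least 6 crossings in any diagram


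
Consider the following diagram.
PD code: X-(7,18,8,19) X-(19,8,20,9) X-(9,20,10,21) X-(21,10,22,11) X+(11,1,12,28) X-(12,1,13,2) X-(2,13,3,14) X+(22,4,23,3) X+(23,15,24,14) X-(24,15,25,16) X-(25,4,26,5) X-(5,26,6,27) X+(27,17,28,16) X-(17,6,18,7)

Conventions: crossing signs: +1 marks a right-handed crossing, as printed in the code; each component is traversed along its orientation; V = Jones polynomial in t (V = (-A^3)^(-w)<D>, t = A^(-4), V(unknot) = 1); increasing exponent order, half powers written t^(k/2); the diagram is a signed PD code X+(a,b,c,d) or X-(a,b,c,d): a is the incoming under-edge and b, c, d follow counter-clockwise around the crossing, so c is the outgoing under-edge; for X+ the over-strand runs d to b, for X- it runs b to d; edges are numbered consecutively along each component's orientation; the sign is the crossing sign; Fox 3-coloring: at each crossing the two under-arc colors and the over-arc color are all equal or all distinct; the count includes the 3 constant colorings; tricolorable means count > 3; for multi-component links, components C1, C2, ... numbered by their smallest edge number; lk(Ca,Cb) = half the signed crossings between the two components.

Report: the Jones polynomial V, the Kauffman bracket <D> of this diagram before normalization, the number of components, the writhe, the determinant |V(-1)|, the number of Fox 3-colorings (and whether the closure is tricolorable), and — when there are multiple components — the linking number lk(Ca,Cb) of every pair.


V(t) = -t^-7 + t^-6 - t^-5 + t^-4 + t^-2
bracket: A^-10 + A^-2 - A^2 + A^6 - A^10, w = -6
1 component, writhe -6, over 14 crossings
det 5, colorings 3 of 3^14 — not tricolorable
observation: V spans 5 powers of t: at least 5 crossings in any diagram


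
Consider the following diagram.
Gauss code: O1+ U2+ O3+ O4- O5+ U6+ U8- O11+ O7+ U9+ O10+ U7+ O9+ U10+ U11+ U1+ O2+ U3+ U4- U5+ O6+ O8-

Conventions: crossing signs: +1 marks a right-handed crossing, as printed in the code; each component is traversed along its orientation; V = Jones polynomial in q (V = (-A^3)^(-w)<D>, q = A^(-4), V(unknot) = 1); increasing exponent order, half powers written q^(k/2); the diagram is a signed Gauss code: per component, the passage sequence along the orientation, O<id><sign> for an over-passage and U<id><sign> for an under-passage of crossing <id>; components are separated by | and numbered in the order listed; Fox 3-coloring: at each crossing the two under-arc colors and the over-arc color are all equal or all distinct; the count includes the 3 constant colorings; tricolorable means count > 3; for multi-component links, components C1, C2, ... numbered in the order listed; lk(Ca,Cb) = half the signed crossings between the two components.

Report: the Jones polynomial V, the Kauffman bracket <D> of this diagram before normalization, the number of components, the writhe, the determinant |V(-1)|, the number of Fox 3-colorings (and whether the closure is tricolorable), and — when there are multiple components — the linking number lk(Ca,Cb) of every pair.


V = q^2 + 2q^4 - 2q^5 + q^6 - 2q^7 + q^8
<D> = -A^-11 + 2A^-7 - A^-3 + 2A - 2A^5 - A^13 (w = +7)
1 component over 11 crossings, w = +7
27 Fox colorings among 3^11, |V(-1)| = 9: tricolorable
why: w = +7 shifts under R1 moves; the (-A^3)^(-7) factor cancels that in V


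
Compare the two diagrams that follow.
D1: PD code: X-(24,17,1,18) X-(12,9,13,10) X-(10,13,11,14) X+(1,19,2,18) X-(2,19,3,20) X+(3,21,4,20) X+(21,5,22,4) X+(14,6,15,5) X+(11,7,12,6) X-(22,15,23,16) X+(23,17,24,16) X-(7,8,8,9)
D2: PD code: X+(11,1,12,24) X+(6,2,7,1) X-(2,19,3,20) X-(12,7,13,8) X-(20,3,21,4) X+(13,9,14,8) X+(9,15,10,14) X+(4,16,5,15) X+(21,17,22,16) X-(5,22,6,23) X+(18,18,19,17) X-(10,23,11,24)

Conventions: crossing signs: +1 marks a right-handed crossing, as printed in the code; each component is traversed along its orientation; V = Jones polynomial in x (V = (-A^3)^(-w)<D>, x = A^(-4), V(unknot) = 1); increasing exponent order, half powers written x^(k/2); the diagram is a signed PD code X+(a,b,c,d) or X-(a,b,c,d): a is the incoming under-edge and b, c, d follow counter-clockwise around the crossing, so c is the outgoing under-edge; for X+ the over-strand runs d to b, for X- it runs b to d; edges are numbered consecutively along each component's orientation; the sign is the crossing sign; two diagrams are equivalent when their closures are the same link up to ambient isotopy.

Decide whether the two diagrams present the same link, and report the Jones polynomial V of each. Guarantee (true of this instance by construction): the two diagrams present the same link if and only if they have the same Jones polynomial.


same link: yes
V(D1) = 1  [12 crossings, <D> = 1, w = 0]
V(D2) = 1  (w +2, c 12, <D> = A^6)
note: Reidemeister moves carry D1 (12 crossings) to D2 (12)


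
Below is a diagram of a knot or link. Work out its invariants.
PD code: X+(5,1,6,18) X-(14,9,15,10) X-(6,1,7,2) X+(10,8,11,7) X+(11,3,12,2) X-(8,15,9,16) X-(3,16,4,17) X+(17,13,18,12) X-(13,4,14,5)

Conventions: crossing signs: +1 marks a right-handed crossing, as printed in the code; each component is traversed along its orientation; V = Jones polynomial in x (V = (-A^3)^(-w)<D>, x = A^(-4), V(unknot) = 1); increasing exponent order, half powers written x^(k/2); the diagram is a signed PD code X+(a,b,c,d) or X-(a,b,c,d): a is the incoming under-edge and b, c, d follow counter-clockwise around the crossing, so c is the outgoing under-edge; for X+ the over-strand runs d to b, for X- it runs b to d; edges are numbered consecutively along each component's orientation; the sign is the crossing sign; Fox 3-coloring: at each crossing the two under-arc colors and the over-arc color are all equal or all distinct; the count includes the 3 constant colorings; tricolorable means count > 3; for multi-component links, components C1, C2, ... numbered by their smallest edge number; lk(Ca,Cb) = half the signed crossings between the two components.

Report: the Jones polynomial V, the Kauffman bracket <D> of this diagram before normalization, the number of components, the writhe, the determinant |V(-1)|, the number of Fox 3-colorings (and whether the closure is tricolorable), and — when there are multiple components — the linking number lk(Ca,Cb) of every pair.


Jones polynomial: V(x) = x^-4 - x^-3 + x^-2 - 2x^-1 + 2 - x + x^2
<D> = -A^-11 + A^-7 - 2A^-3 + 2A - A^5 + A^9 - A^13; writhe -1
components 1, writhe -1 (9 crossings)
3-colorings: 9 of 3^9, det 9 — tricolorable
note: w = -1 shifts under R1 moves; the (-A^3)^(1) factor cancels that in V


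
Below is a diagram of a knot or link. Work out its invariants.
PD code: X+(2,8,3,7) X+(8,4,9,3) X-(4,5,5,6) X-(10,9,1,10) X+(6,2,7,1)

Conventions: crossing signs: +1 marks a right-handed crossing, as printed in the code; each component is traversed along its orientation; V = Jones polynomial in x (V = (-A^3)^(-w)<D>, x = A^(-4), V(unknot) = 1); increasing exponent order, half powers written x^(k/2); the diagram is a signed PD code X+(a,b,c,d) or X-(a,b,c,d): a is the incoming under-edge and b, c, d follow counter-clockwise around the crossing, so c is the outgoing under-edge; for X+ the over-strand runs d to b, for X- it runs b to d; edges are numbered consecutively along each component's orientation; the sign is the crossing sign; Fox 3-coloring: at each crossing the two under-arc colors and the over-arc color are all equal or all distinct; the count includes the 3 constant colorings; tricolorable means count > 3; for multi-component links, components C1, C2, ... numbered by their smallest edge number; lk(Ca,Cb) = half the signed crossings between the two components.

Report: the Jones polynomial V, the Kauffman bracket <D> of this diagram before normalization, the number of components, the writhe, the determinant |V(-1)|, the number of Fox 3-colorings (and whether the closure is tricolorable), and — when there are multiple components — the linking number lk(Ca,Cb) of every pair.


V = x + x^3 - x^4
<D> = A^-13 - A^-9 - A^-1 (w = +1)
1 component over 5 crossings, w = +1
9 Fox colorings among 3^5, |V(-1)| = 3: tricolorable
why: w = +1 (over 5 crossings) is diagram-only; (-A^3)^(-1) removes it from V


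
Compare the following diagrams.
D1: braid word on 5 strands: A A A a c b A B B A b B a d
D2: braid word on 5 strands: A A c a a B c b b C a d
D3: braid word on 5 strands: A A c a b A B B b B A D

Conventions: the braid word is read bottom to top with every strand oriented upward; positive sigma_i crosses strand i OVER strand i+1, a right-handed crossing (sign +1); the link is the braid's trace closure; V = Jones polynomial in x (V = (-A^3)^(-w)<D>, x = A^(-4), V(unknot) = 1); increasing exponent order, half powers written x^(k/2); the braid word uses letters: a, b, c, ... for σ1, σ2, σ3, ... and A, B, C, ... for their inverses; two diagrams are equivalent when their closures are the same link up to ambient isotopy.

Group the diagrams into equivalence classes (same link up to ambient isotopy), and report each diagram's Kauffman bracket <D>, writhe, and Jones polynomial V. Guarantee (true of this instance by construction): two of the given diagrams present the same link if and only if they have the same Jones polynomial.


equivalence classes: {D1, D3} | {D2}
D1 (bracket A^-2 - A^2 + 2A^6 - A^10 + A^14 - A^18; 14 crossings at w = -2): V = -x^-6 + x^-5 - x^-4 + 2x^-3 - x^-2 + x^-1
V(D2) = 1  [12 crossings, <D> = A^12, w = +4]
V(D3) = -x^-6 + x^-5 - x^-4 + 2x^-3 - x^-2 + x^-1  [12 crossings, <D> = A^-8 - A^-4 + 2 - A^4 + A^8 - A^12, w = -4]
key observation: 2 classes among 3 diagrams; unequal V(x) rules out equality


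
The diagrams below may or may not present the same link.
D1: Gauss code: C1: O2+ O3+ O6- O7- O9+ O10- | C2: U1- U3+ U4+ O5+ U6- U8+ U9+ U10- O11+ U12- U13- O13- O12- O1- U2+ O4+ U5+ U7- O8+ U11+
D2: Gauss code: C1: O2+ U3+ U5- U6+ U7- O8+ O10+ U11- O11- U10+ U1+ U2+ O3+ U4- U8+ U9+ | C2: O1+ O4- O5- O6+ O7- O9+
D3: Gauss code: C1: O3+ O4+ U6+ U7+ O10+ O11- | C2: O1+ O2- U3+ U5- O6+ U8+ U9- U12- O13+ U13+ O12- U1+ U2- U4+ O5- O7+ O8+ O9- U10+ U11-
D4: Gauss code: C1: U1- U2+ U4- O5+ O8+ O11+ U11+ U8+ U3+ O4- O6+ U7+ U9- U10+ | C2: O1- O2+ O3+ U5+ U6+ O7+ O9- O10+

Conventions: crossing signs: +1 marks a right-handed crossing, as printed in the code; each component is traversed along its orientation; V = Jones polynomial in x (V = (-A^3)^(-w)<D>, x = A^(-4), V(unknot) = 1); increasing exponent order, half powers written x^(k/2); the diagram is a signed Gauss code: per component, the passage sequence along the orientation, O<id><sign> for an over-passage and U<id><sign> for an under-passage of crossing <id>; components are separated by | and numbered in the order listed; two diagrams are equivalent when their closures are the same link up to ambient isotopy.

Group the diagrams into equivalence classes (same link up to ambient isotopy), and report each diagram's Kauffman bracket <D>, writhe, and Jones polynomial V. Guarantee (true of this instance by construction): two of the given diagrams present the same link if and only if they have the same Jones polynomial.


grouping into links: {D1, D2} | {D3, D4}
V(D1) = -x^(1/2) - x^(3/2) - x^(5/2) + x^(9/2)  (w +1, c 13, <D> = -A^-15 + A^-7 + A^-3 + A)
V(D2) = -x^(1/2) - x^(3/2) - x^(5/2) + x^(9/2)  [11 crossings, <D> = -A^-9 + A^-1 + A^3 + A^7, w = +3]
D3 (bracket A^-9 + A^-1 - A^3 + A^7; 13 crossings at w = +3): V = -x^(1/2) + x^(3/2) - x^(5/2) - x^(9/2)
D4 (bracket A^-3 + A^5 - A^9 + A^13; 11 crossings at w = +5): V = -x^(1/2) + x^(3/2) - x^(5/2) - x^(9/2)
key observation: 2 classes among 4 diagrams; unequal V(x) rules out equality


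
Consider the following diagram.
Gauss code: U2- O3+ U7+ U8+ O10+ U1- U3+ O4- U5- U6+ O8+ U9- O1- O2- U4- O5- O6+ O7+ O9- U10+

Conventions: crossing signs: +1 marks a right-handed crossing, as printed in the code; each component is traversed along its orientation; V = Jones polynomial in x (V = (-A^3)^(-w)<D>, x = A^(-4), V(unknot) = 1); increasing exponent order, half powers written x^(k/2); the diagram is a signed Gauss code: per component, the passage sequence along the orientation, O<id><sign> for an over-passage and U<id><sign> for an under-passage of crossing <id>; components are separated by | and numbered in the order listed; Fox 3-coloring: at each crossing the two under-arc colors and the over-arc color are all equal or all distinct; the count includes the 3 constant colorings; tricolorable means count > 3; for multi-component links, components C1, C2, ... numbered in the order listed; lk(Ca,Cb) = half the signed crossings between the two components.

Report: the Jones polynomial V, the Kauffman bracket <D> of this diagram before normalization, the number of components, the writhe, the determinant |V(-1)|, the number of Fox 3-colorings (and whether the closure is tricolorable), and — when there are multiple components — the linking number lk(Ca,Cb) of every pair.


V(x) = -x^-3 + x^-2 - x^-1 + 3 - x + x^2 - x^3
bracket: -A^-12 + A^-8 - A^-4 + 3 - A^4 + A^8 - A^12, w = 0
1 component, writhe 0, over 10 crossings
det 9, colorings 27 of 3^10 — tricolorable
observation: |V(-1)| = 9: so tricolorable, since 3 divides 9
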